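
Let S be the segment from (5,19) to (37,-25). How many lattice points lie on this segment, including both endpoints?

The number of lattice points on a segment between lattice points is gcd(|Δx|,|Δy|) + 1 = gcd(32,44) + 1 = 4 + 1 = 5.

5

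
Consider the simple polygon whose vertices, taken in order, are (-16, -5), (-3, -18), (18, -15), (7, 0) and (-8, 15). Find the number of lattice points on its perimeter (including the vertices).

36

Summing gcd(|Δx|,|Δy|) over the edges gives the boundary count: gcd(13,13) + gcd(21,3) + gcd(11,15) + gcd(15,15) + gcd(8,20) = 13+3+1+15+4 = 36.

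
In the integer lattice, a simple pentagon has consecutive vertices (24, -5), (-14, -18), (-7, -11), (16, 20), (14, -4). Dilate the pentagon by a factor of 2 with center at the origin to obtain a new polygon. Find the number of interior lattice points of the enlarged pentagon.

1501

By the shoelace formula, twice the signed area is |[24·(-18) − (-14)·(-5)] + [(-14)·(-11) − (-7)·(-18)] + [(-7)·20 − 16·(-11)] + [16·(-4) − 14·20] + [14·(-5) − 24·(-4)]| = 756, so the area is 378.
Summing gcd(|Δx|,|Δy|) over the edges gives the boundary count: gcd(38,13) + gcd(7,7) + gcd(23,31) + gcd(2,24) + gcd(10,1) = 1+7+1+2+1 = 12.
Scaling by 2 multiplies the area by 2² = 4 (so the new area is 1512) and multiplies the boundary lattice-point count by 2, giving 24.
By Pick's theorem, the interior count of the dilated polygon is 1512 − 24/2 + 1 = 1501.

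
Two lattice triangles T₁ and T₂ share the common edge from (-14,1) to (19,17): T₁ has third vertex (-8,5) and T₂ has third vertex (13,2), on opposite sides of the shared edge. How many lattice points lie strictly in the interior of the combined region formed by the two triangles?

214

The union is the simple quadrilateral with vertices (-14,1), (-8,5), (19,17), (13,2) in order.
By the shoelace formula, twice the signed area is |[(-14)·5 − (-8)·1] + [(-8)·17 − 19·5] + [19·2 − 13·17] + [13·1 − (-14)·2]| = 435, so the area is 435/2.
Summing gcd(|Δx|,|Δy|) over the edges gives the boundary count: gcd(6,4) + gcd(27,12) + gcd(6,15) + gcd(27,1) = 2+3+3+1 = 9.
By Pick's theorem I = A − B/2 + 1 = 435/2 − 9/2 + 1 = 214.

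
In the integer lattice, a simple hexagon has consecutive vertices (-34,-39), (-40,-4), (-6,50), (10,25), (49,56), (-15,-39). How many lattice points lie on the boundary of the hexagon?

Summing gcd(|Δx|,|Δy|) over the edges gives the boundary count: gcd(6,35) + gcd(34,54) + gcd(16,25) + gcd(39,31) + gcd(64,95) + gcd(19,0) = 1+2+1+1+1+19 = 25.

25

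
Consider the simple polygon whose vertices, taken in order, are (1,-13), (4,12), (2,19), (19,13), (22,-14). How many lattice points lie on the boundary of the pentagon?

7

The number of boundary lattice points is Σ gcd(|Δx|,|Δy|) = gcd(3,25) + gcd(2,7) + gcd(17,6) + gcd(3,27) + gcd(21,1) = 1+1+1+3+1 = 7.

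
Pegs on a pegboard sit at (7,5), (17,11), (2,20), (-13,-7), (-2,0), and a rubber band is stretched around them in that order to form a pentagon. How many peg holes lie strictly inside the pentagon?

262

By the shoelace formula, twice the signed area is |[7·11 − 17·5] + [17·20 − 2·11] + [2·(-7) − (-13)·20] + [(-13)·0 − (-2)·(-7)] + [(-2)·5 − 7·0]| = 532, so the area is 266.
The number of boundary lattice points is Σ gcd(|Δx|,|Δy|) = gcd(10,6) + gcd(15,9) + gcd(15,27) + gcd(11,7) + gcd(9,5) = 2+3+3+1+1 = 10.
By Pick's theorem A = I + B/2 − 1, so I = 266 − 10/2 + 1 = 262.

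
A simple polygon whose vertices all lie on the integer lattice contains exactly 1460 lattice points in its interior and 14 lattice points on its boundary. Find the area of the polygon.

1466

Pick's theorem states A = I + B/2 − 1, so A = 1460 + 14/2 − 1 = 1466.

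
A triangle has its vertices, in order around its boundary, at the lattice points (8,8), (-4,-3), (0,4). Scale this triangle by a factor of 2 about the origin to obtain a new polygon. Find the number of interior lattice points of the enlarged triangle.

By the shoelace formula, twice the signed area is |[8·(-3) − (-4)·8] + [(-4)·4 − 0·(-3)] + [0·8 − 8·4]| = 40, so the area is 20.
Summing gcd(|Δx|,|Δy|) over the edges gives the boundary count: gcd(12,11) + gcd(4,7) + gcd(8,4) = 1+1+4 = 6.
Scaling by 2 multiplies the area by 2² = 4 (so the new area is 80) and multiplies the boundary lattice-point count by 2, giving 12.
By Pick's theorem, the interior count of the dilated polygon is 80 − 12/2 + 1 = 75.

75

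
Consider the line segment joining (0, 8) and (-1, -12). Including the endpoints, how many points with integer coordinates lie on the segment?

The number of lattice points on a segment between lattice points is gcd(|Δx|,|Δy|) + 1 = gcd(1,20) + 1 = 1 + 1 = 2.

2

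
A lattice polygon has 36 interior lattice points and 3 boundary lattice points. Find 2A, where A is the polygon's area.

73

Pick's theorem states A = I + B/2 − 1, so A = 36 + 3/2 − 1 = 73/2.
Hence 2A = 73.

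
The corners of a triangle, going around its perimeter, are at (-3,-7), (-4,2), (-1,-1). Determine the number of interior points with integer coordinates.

10

Using the shoelace formula, 2A = |((-3)·2 − (-4)·(-7)) + ((-4)·(-1) − (-1)·2) + ((-1)·(-7) − (-3)·(-1))| = 24, so the area is 12.
Along each edge there are gcd(|Δx|,|Δy|)+1 lattice points, so counting each shared vertex once the boundary has gcd(1,9) + gcd(3,3) + gcd(2,6) = 1+3+2 = 6.
Pick's theorem gives I = A − B/2 + 1 = 12 − 6/2 + 1 = 10.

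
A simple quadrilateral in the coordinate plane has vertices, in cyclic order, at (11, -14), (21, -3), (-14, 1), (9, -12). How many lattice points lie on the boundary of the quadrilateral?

5

The number of boundary lattice points is Σ gcd(|Δx|,|Δy|) = gcd(10,11) + gcd(35,4) + gcd(23,13) + gcd(2,2) = 1+1+1+2 = 5.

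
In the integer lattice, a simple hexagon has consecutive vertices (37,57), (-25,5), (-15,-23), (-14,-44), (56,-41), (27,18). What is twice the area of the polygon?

8624

Using the shoelace formula, 2A = |(37·5 − (-25)·57) + ((-25)·(-23) − (-15)·5) + ((-15)·(-44) − (-14)·(-23)) + ((-14)·(-41) − 56·(-44)) + (56·18 − 27·(-41)) + (27·57 − 37·18)| = 8624, so the area is 4312.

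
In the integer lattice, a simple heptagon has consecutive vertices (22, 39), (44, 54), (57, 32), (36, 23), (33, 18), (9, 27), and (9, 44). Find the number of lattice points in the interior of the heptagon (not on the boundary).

930

The shoelace formula gives twice the area as |[22·54 − 44·39] + [44·32 − 57·54] + [57·23 − 36·32] + [36·18 − 33·23] + [33·27 − 9·18] + [9·44 − 9·27] + [9·39 − 22·44]| = 1885, so the area is 942.5.
The number of boundary lattice points is Σ gcd(|Δx|,|Δy|) = gcd(22,15) + gcd(13,22) + gcd(21,9) + gcd(3,5) + gcd(24,9) + gcd(0,17) + gcd(13,5) = 1+1+3+1+3+17+1 = 27.
Pick's theorem gives I = A − B/2 + 1 = 942.5 − 27/2 + 1 = 930.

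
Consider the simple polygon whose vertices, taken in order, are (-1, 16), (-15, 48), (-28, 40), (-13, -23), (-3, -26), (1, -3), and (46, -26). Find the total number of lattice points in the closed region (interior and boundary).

1619

Using the shoelace formula, 2A = |((-1)·48 − (-15)·16) + ((-15)·40 − (-28)·48) + ((-28)·(-23) − (-13)·40) + ((-13)·(-26) − (-3)·(-23)) + ((-3)·(-3) − 1·(-26)) + (1·(-26) − 46·(-3)) + (46·16 − (-1)·(-26))| = 3226, so the area is 1613.
Along each edge there are gcd(|Δx|,|Δy|)+1 lattice points, so counting each shared vertex once the boundary has gcd(14,32) + gcd(13,8) + gcd(15,63) + gcd(10,3) + gcd(4,23) + gcd(45,23) + gcd(47,42) = 2+1+3+1+1+1+1 = 10.
Pick's theorem gives I = A − B/2 + 1 = 1613 − 10/2 + 1 = 1609, so the closed region contains I + B = 1609 + 10 = 1619 lattice points.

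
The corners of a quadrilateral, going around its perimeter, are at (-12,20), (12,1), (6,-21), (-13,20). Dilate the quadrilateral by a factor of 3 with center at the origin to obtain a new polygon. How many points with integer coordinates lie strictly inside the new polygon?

By the shoelace formula, twice the signed area is |[(-12)·1 − 12·20] + [12·(-21) − 6·1] + [6·20 − (-13)·(-21)] + [(-13)·20 − (-12)·20]| = 683, so the area is 683/2.
The number of boundary lattice points is Σ gcd(|Δx|,|Δy|) = gcd(24,19) + gcd(6,22) + gcd(19,41) + gcd(1,0) = 1+2+1+1 = 5.
Scaling by 3 multiplies the area by 3² = 9 (so the new area is 6147/2) and multiplies the boundary lattice-point count by 3, giving 15.
By Pick's theorem, the interior count of the dilated polygon is 6147/2 − 15/2 + 1 = 3067.

3067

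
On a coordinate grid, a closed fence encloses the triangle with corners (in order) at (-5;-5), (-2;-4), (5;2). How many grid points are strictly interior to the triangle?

5

By the shoelace formula, twice the signed area is |[(-5)·(-4) − (-2)·(-5)] + [(-2)·2 − 5·(-4)] + [5·(-5) − (-5)·2]| = 11, so the area is 5.5.
The number of boundary lattice points is Σ gcd(|Δx|,|Δy|) = gcd(3,1) + gcd(7,6) + gcd(10,7) = 1+1+1 = 3.
Pick's theorem gives I = A − B/2 + 1 = 5.5 − 3/2 + 1 = 5.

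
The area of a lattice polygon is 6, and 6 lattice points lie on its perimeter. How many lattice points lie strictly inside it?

4

From Pick's theorem, I = A − B/2 + 1 = 6 − 6/2 + 1 = 4.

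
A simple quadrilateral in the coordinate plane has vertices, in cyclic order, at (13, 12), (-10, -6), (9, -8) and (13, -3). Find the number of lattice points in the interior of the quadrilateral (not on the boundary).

216

The shoelace formula gives twice the area as |(13·(-6) − (-10)·12) + ((-10)·(-8) − 9·(-6)) + (9·(-3) − 13·(-8)) + (13·12 − 13·(-3))| = 448, so the area is 224.
Summing gcd(|Δx|,|Δy|) over the edges gives the boundary count: gcd(23,18) + gcd(19,2) + gcd(4,5) + gcd(0,15) = 1+1+1+15 = 18.
By Pick's theorem A = I + B/2 − 1, so I = 224 − 18/2 + 1 = 216.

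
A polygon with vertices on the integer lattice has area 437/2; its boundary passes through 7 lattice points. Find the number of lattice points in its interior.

Pick's theorem A = I + B/2 − 1 rearranges to I = A − B/2 + 1 = 437/2 − 7/2 + 1 = 216.

216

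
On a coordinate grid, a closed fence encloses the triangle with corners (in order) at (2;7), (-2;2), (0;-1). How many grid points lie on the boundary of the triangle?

Summing gcd(|Δx|,|Δy|) over the edges gives the boundary count: gcd(4,5) + gcd(2,3) + gcd(2,8) = 1+1+2 = 4.

4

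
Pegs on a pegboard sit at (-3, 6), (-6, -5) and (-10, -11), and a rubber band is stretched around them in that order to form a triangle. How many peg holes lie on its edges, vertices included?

4

Summing gcd(|Δx|,|Δy|) over the edges gives the boundary count: gcd(3,11) + gcd(4,6) + gcd(7,17) = 1+2+1 = 4.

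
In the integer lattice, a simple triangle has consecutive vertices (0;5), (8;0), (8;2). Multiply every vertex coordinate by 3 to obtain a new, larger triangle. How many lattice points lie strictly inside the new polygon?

By the shoelace formula, twice the signed area is |[0·0 − 8·5] + [8·2 − 8·0] + [8·5 − 0·2]| = 16, so the area is 8.
The number of boundary lattice points is Σ gcd(|Δx|,|Δy|) = gcd(8,5) + gcd(0,2) + gcd(8,3) = 1+2+1 = 4.
Scaling by 3 multiplies the area by 3² = 9 (so the new area is 72) and multiplies the boundary lattice-point count by 3, giving 12.
By Pick's theorem, the interior count of the dilated polygon is 72 − 12/2 + 1 = 67.

67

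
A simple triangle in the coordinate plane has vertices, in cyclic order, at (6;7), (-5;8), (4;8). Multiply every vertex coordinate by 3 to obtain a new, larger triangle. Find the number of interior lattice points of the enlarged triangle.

25

By the shoelace formula, twice the signed area is |(6·8 − (-5)·7) + ((-5)·8 − 4·8) + (4·7 − 6·8)| = 9, so the area is 4.5.
Along each edge there are gcd(|Δx|,|Δy|)+1 lattice points, so counting each shared vertex once the boundary has gcd(11,1) + gcd(9,0) + gcd(2,1) = 1+9+1 = 11.
Scaling by 3 multiplies the area by 3² = 9 (so the new area is 81/2) and multiplies the boundary lattice-point count by 3, giving 33.
By Pick's theorem, the interior count of the dilated polygon is 81/2 − 33/2 + 1 = 25.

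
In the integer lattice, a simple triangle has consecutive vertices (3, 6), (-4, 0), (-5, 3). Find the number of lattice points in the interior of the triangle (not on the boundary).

The shoelace formula gives twice the area as |[3·0 − (-4)·6] + [(-4)·3 − (-5)·0] + [(-5)·6 − 3·3]| = 27, so the area is 27/2.
Along each edge there are gcd(|Δx|,|Δy|)+1 lattice points, so counting each shared vertex once the boundary has gcd(7,6) + gcd(1,3) + gcd(8,3) = 1+1+1 = 3.
Pick's theorem gives I = A − B/2 + 1 = 27/2 − 3/2 + 1 = 13.

13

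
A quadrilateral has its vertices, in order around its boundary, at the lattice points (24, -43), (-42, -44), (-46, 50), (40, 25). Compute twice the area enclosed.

The shoelace formula gives twice the area as |(24·(-44) − (-42)·(-43)) + ((-42)·50 − (-46)·(-44)) + ((-46)·25 − 40·50) + (40·(-43) − 24·25)| = 12456, so the area is 6228.

12456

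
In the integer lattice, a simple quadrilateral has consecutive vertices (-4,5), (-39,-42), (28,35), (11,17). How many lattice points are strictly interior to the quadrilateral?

192

The shoelace formula gives twice the area as |((-4)·(-42) − (-39)·5) + ((-39)·35 − 28·(-42)) + (28·17 − 11·35) + (11·5 − (-4)·17)| = 388, so the area is 194.
Along each edge there are gcd(|Δx|,|Δy|)+1 lattice points, so counting each shared vertex once the boundary has gcd(35,47) + gcd(67,77) + gcd(17,18) + gcd(15,12) = 1+1+1+3 = 6.
Pick's theorem gives I = A − B/2 + 1 = 194 − 6/2 + 1 = 192.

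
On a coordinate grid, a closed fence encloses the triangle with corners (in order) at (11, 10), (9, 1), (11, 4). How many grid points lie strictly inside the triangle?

The shoelace formula gives twice the area as |(11·1 − 9·10) + (9·4 − 11·1) + (11·10 − 11·4)| = 12, so the area is 6.
Summing gcd(|Δx|,|Δy|) over the edges gives the boundary count: gcd(2,9) + gcd(2,3) + gcd(0,6) = 1+1+6 = 8.
Pick's theorem gives I = A − B/2 + 1 = 6 − 8/2 + 1 = 3.

3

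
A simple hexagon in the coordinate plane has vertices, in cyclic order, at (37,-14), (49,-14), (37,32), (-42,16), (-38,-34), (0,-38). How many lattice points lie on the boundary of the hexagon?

Along each edge there are gcd(|Δx|,|Δy|)+1 lattice points, so counting each shared vertex once the boundary has gcd(12,0) + gcd(12,46) + gcd(79,16) + gcd(4,50) + gcd(38,4) + gcd(37,24) = 12+2+1+2+2+1 = 20.

20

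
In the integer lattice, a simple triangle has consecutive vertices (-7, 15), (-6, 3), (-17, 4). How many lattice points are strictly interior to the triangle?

65

By the shoelace formula, twice the signed area is |((-7)·3 − (-6)·15) + ((-6)·4 − (-17)·3) + ((-17)·15 − (-7)·4)| = 131, so the area is 65.5.
Summing gcd(|Δx|,|Δy|) over the edges gives the boundary count: gcd(1,12) + gcd(11,1) + gcd(10,11) = 1+1+1 = 3.
By Pick's theorem A = I + B/2 − 1, so I = 65.5 − 3/2 + 1 = 65.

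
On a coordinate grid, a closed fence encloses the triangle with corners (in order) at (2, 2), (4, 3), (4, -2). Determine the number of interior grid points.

2

Using the shoelace formula, 2A = |(2·3 − 4·2) + (4·(-2) − 4·3) + (4·2 − 2·(-2))| = 10, so the area is 5.
Along each edge there are gcd(|Δx|,|Δy|)+1 lattice points, so counting each shared vertex once the boundary has gcd(2,1) + gcd(0,5) + gcd(2,4) = 1+5+2 = 8.
By Pick's theorem A = I + B/2 − 1, so I = 5 − 8/2 + 1 = 2.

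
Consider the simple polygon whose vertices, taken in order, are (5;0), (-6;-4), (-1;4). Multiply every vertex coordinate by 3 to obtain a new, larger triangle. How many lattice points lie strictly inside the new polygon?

The shoelace formula gives twice the area as |(5·(-4) − (-6)·0) + ((-6)·4 − (-1)·(-4)) + ((-1)·0 − 5·4)| = 68, so the area is 34.
Along each edge there are gcd(|Δx|,|Δy|)+1 lattice points, so counting each shared vertex once the boundary has gcd(11,4) + gcd(5,8) + gcd(6,4) = 1+1+2 = 4.
Scaling by 3 multiplies the area by 3² = 9 (so the new area is 306) and multiplies the boundary lattice-point count by 3, giving 12.
By Pick's theorem, the interior count of the dilated polygon is 306 − 12/2 + 1 = 301.

301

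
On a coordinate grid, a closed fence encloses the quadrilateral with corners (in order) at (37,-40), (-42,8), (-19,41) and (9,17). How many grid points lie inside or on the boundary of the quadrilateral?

2322

By the shoelace formula, twice the signed area is |[37·8 − (-42)·(-40)] + [(-42)·41 − (-19)·8] + [(-19)·17 − 9·41] + [9·(-40) − 37·17]| = 4635, so the area is 4635/2.
Summing gcd(|Δx|,|Δy|) over the edges gives the boundary count: gcd(79,48) + gcd(23,33) + gcd(28,24) + gcd(28,57) = 1+1+4+1 = 7.
Pick's theorem gives I = A − B/2 + 1 = 4635/2 − 7/2 + 1 = 2315, so the closed region contains I + B = 2315 + 7 = 2322 lattice points.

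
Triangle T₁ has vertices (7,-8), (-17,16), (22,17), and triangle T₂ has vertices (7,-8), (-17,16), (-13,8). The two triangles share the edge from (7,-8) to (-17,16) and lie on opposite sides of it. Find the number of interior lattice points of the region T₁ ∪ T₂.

522

The union is the simple quadrilateral with vertices (7,-8), (22,17), (-17,16), (-13,8) in order.
By the shoelace formula, twice the signed area is |(7·17 − 22·(-8)) + (22·16 − (-17)·17) + ((-17)·8 − (-13)·16) + ((-13)·(-8) − 7·8)| = 1056, so the area is 528.
The number of boundary lattice points is Σ gcd(|Δx|,|Δy|) = gcd(15,25) + gcd(39,1) + gcd(4,8) + gcd(20,16) = 5+1+4+4 = 14.
By Pick's theorem I = A − B/2 + 1 = 528 − 14/2 + 1 = 522.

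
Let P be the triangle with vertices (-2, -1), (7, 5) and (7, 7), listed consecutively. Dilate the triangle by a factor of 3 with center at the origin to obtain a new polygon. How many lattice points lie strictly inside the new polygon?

73

Using the shoelace formula, 2A = |((-2)·5 − 7·(-1)) + (7·7 − 7·5) + (7·(-1) − (-2)·7)| = 18, so the area is 9.
Along each edge there are gcd(|Δx|,|Δy|)+1 lattice points, so counting each shared vertex once the boundary has gcd(9,6) + gcd(0,2) + gcd(9,8) = 3+2+1 = 6.
Scaling by 3 multiplies the area by 3² = 9 (so the new area is 81) and multiplies the boundary lattice-point count by 3, giving 18.
By Pick's theorem, the interior count of the dilated polygon is 81 − 18/2 + 1 = 73.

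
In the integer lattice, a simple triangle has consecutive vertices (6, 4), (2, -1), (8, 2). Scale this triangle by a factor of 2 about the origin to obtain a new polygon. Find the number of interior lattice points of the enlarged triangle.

31

The shoelace formula gives twice the area as |[6·(-1) − 2·4] + [2·2 − 8·(-1)] + [8·4 − 6·2]| = 18, so the area is 9.
Along each edge there are gcd(|Δx|,|Δy|)+1 lattice points, so counting each shared vertex once the boundary has gcd(4,5) + gcd(6,3) + gcd(2,2) = 1+3+2 = 6.
Scaling by 2 multiplies the area by 2² = 4 (so the new area is 36) and multiplies the boundary lattice-point count by 2, giving 12.
By Pick's theorem, the interior count of the dilated polygon is 36 − 12/2 + 1 = 31.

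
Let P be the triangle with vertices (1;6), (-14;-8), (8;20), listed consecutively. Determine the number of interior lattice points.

52

The shoelace formula gives twice the area as |[1·(-8) − (-14)·6] + [(-14)·20 − 8·(-8)] + [8·6 − 1·20]| = 112, so the area is 56.
Summing gcd(|Δx|,|Δy|) over the edges gives the boundary count: gcd(15,14) + gcd(22,28) + gcd(7,14) = 1+2+7 = 10.
Pick's theorem gives I = A − B/2 + 1 = 56 − 10/2 + 1 = 52.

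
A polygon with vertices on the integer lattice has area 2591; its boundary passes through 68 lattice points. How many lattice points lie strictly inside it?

From Pick's theorem, I = A − B/2 + 1 = 2591 − 68/2 + 1 = 2558.

2558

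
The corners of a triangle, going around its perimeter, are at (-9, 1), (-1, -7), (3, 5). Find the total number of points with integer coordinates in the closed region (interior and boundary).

By the shoelace formula, twice the signed area is |[(-9)·(-7) − (-1)·1] + [(-1)·5 − 3·(-7)] + [3·1 − (-9)·5]| = 128, so the area is 64.
Summing gcd(|Δx|,|Δy|) over the edges gives the boundary count: gcd(8,8) + gcd(4,12) + gcd(12,4) = 8+4+4 = 16.
Pick's theorem gives I = A − B/2 + 1 = 64 − 16/2 + 1 = 57, so the closed region contains I + B = 57 + 16 = 73 lattice points.

73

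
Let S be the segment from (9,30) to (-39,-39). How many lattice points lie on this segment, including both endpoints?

4

The number of lattice points on a segment between lattice points is gcd(|Δx|,|Δy|) + 1 = gcd(48,69) + 1 = 3 + 1 = 4.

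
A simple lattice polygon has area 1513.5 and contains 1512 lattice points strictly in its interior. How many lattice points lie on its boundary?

5

Pick's theorem gives A = I + B/2 − 1, so B = 2(A − I + 1) = 2(1513.5 − 1512 + 1) = 5.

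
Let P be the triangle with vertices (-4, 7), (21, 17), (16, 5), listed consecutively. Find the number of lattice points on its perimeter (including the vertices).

8

The number of boundary lattice points is Σ gcd(|Δx|,|Δy|) = gcd(25,10) + gcd(5,12) + gcd(20,2) = 5+1+2 = 8.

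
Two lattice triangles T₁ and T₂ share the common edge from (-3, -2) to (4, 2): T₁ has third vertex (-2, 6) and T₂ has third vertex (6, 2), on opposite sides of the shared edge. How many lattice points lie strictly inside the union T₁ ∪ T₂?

28

The union is the simple quadrilateral with vertices (-3, -2), (-2, 6), (4, 2), (6, 2) in order.
Using the shoelace formula, 2A = |((-3)·6 − (-2)·(-2)) + ((-2)·2 − 4·6) + (4·2 − 6·2) + (6·(-2) − (-3)·2)| = 60, so the area is 30.
Along each edge there are gcd(|Δx|,|Δy|)+1 lattice points, so counting each shared vertex once the boundary has gcd(1,8) + gcd(6,4) + gcd(2,0) + gcd(9,4) = 1+2+2+1 = 6.
By Pick's theorem I = A − B/2 + 1 = 30 − 6/2 + 1 = 28.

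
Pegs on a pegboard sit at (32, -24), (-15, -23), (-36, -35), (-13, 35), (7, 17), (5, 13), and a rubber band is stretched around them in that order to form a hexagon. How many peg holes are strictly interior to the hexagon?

The shoelace formula gives twice the area as |[32·(-23) − (-15)·(-24)] + [(-15)·(-35) − (-36)·(-23)] + [(-36)·35 − (-13)·(-35)] + [(-13)·17 − 7·35] + [7·13 − 5·17] + [5·(-24) − 32·13]| = 4110, so the area is 2055.
Summing gcd(|Δx|,|Δy|) over the edges gives the boundary count: gcd(47,1) + gcd(21,12) + gcd(23,70) + gcd(20,18) + gcd(2,4) + gcd(27,37) = 1+3+1+2+2+1 = 10.
By Pick's theorem A = I + B/2 − 1, so I = 2055 − 10/2 + 1 = 2051.

2051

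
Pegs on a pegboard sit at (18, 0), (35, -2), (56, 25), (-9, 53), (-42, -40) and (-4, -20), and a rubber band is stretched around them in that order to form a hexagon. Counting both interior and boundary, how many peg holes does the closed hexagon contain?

3892

Using the shoelace formula, 2A = |[18·(-2) − 35·0] + [35·25 − 56·(-2)] + [56·53 − (-9)·25] + [(-9)·(-40) − (-42)·53] + [(-42)·(-20) − (-4)·(-40)] + [(-4)·0 − 18·(-20)]| = 7770, so the area is 3885.
The number of boundary lattice points is Σ gcd(|Δx|,|Δy|) = gcd(17,2) + gcd(21,27) + gcd(65,28) + gcd(33,93) + gcd(38,20) + gcd(22,20) = 1+3+1+3+2+2 = 12.
Pick's theorem gives I = A − B/2 + 1 = 3885 − 12/2 + 1 = 3880, so the closed region contains I + B = 3880 + 12 = 3892 lattice points.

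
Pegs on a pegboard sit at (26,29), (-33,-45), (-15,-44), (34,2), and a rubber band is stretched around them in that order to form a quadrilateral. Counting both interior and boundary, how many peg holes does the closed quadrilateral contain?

1485

The shoelace formula gives twice the area as |(26·(-45) − (-33)·29) + ((-33)·(-44) − (-15)·(-45)) + ((-15)·2 − 34·(-44)) + (34·29 − 26·2)| = 2964, so the area is 1482.
The number of boundary lattice points is Σ gcd(|Δx|,|Δy|) = gcd(59,74) + gcd(18,1) + gcd(49,46) + gcd(8,27) = 1+1+1+1 = 4.
Pick's theorem gives I = A − B/2 + 1 = 1482 − 4/2 + 1 = 1481, so the closed region contains I + B = 1481 + 4 = 1485 lattice points.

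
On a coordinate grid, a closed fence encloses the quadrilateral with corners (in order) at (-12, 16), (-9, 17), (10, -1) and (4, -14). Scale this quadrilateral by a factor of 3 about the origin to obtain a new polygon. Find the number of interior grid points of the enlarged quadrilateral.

2068

The shoelace formula gives twice the area as |[(-12)·17 − (-9)·16] + [(-9)·(-1) − 10·17] + [10·(-14) − 4·(-1)] + [4·16 − (-12)·(-14)]| = 461, so the area is 230.5.
Along each edge there are gcd(|Δx|,|Δy|)+1 lattice points, so counting each shared vertex once the boundary has gcd(3,1) + gcd(19,18) + gcd(6,13) + gcd(16,30) = 1+1+1+2 = 5.
Scaling by 3 multiplies the area by 3² = 9 (so the new area is 4149/2) and multiplies the boundary lattice-point count by 3, giving 15.
By Pick's theorem, the interior count of the dilated polygon is 4149/2 − 15/2 + 1 = 2068.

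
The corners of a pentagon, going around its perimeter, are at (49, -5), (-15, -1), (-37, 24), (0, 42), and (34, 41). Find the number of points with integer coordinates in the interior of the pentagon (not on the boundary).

2838

By the shoelace formula, twice the signed area is |[49·(-1) − (-15)·(-5)] + [(-15)·24 − (-37)·(-1)] + [(-37)·42 − 0·24] + [0·41 − 34·42] + [34·(-5) − 49·41]| = 5682, so the area is 2841.
Summing gcd(|Δx|,|Δy|) over the edges gives the boundary count: gcd(64,4) + gcd(22,25) + gcd(37,18) + gcd(34,1) + gcd(15,46) = 4+1+1+1+1 = 8.
By Pick's theorem A = I + B/2 − 1, so I = 2841 − 8/2 + 1 = 2838.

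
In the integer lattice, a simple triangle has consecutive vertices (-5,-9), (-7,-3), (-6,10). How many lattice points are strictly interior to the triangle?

Using the shoelace formula, 2A = |[(-5)·(-3) − (-7)·(-9)] + [(-7)·10 − (-6)·(-3)] + [(-6)·(-9) − (-5)·10]| = 32, so the area is 16.
The number of boundary lattice points is Σ gcd(|Δx|,|Δy|) = gcd(2,6) + gcd(1,13) + gcd(1,19) = 2+1+1 = 4.
Pick's theorem gives I = A − B/2 + 1 = 16 − 4/2 + 1 = 15.

15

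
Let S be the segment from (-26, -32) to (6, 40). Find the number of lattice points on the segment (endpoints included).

The number of lattice points on a segment between lattice points is gcd(|Δx|,|Δy|) + 1 = gcd(32,72) + 1 = 8 + 1 = 9.

9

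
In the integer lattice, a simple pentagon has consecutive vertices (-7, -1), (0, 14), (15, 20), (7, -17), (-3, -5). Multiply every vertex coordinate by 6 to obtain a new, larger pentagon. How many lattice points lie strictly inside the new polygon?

By the shoelace formula, twice the signed area is |((-7)·14 − 0·(-1)) + (0·20 − 15·14) + (15·(-17) − 7·20) + (7·(-5) − (-3)·(-17)) + ((-3)·(-1) − (-7)·(-5))| = 821, so the area is 410.5.
Summing gcd(|Δx|,|Δy|) over the edges gives the boundary count: gcd(7,15) + gcd(15,6) + gcd(8,37) + gcd(10,12) + gcd(4,4) = 1+3+1+2+4 = 11.
Scaling by 6 multiplies the area by 6² = 36 (so the new area is 14778) and multiplies the boundary lattice-point count by 6, giving 66.
By Pick's theorem, the interior count of the dilated polygon is 14778 − 66/2 + 1 = 14746.

14746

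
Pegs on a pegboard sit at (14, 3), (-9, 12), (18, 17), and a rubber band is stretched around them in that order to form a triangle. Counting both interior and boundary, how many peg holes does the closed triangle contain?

182

The shoelace formula gives twice the area as |[14·12 − (-9)·3] + [(-9)·17 − 18·12] + [18·3 − 14·17]| = 358, so the area is 179.
Summing gcd(|Δx|,|Δy|) over the edges gives the boundary count: gcd(23,9) + gcd(27,5) + gcd(4,14) = 1+1+2 = 4.
Pick's theorem gives I = A − B/2 + 1 = 179 − 4/2 + 1 = 178, so the closed region contains I + B = 178 + 4 = 182 lattice points.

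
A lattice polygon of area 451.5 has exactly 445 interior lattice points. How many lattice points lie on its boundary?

15

Pick's theorem gives A = I + B/2 − 1, so B = 2(A − I + 1) = 2(451.5 − 445 + 1) = 15.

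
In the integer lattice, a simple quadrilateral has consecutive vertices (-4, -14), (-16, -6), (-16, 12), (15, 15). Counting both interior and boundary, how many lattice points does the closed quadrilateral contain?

542

By the shoelace formula, twice the signed area is |((-4)·(-6) − (-16)·(-14)) + ((-16)·12 − (-16)·(-6)) + ((-16)·15 − 15·12) + (15·(-14) − (-4)·15)| = 1058, so the area is 529.
Summing gcd(|Δx|,|Δy|) over the edges gives the boundary count: gcd(12,8) + gcd(0,18) + gcd(31,3) + gcd(19,29) = 4+18+1+1 = 24.
Pick's theorem gives I = A − B/2 + 1 = 529 − 24/2 + 1 = 518, so the closed region contains I + B = 518 + 24 = 542 lattice points.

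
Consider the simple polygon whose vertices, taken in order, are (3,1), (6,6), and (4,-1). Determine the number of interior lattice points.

5

The shoelace formula gives twice the area as |[3·6 − 6·1] + [6·(-1) − 4·6] + [4·1 − 3·(-1)]| = 11, so the area is 5.5.
Along each edge there are gcd(|Δx|,|Δy|)+1 lattice points, so counting each shared vertex once the boundary has gcd(3,5) + gcd(2,7) + gcd(1,2) = 1+1+1 = 3.
By Pick's theorem A = I + B/2 − 1, so I = 5.5 − 3/2 + 1 = 5.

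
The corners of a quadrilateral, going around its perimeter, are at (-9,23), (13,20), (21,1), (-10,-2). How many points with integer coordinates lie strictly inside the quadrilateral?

582

The shoelace formula gives twice the area as |((-9)·20 − 13·23) + (13·1 − 21·20) + (21·(-2) − (-10)·1) + ((-10)·23 − (-9)·(-2))| = 1166, so the area is 583.
Summing gcd(|Δx|,|Δy|) over the edges gives the boundary count: gcd(22,3) + gcd(8,19) + gcd(31,3) + gcd(1,25) = 1+1+1+1 = 4.
By Pick's theorem A = I + B/2 − 1, so I = 583 − 4/2 + 1 = 582.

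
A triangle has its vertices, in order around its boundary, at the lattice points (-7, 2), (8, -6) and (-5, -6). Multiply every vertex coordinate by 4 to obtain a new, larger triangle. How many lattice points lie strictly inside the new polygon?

Using the shoelace formula, 2A = |((-7)·(-6) − 8·2) + (8·(-6) − (-5)·(-6)) + ((-5)·2 − (-7)·(-6))| = 104, so the area is 52.
Summing gcd(|Δx|,|Δy|) over the edges gives the boundary count: gcd(15,8) + gcd(13,0) + gcd(2,8) = 1+13+2 = 16.
Scaling by 4 multiplies the area by 4² = 16 (so the new area is 832) and multiplies the boundary lattice-point count by 4, giving 64.
By Pick's theorem, the interior count of the dilated polygon is 832 − 64/2 + 1 = 801.

801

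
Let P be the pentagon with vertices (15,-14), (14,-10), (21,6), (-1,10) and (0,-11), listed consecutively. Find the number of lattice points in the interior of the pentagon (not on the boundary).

The shoelace formula gives twice the area as |[15·(-10) − 14·(-14)] + [14·6 − 21·(-10)] + [21·10 − (-1)·6] + [(-1)·(-11) − 0·10] + [0·(-14) − 15·(-11)]| = 732, so the area is 366.
The number of boundary lattice points is Σ gcd(|Δx|,|Δy|) = gcd(1,4) + gcd(7,16) + gcd(22,4) + gcd(1,21) + gcd(15,3) = 1+1+2+1+3 = 8.
Pick's theorem gives I = A − B/2 + 1 = 366 − 8/2 + 1 = 363.

363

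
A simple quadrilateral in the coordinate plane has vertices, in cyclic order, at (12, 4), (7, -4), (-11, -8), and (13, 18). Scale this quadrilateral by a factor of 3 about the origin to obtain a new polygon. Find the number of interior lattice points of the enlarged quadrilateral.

Using the shoelace formula, 2A = |[12·(-4) − 7·4] + [7·(-8) − (-11)·(-4)] + [(-11)·18 − 13·(-8)] + [13·4 − 12·18]| = 434, so the area is 217.
The number of boundary lattice points is Σ gcd(|Δx|,|Δy|) = gcd(5,8) + gcd(18,4) + gcd(24,26) + gcd(1,14) = 1+2+2+1 = 6.
Scaling by 3 multiplies the area by 3² = 9 (so the new area is 1953) and multiplies the boundary lattice-point count by 3, giving 18.
By Pick's theorem, the interior count of the dilated polygon is 1953 − 18/2 + 1 = 1945.

1945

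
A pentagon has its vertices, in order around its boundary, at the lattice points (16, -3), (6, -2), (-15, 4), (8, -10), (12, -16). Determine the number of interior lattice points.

152

Using the shoelace formula, 2A = |[16·(-2) − 6·(-3)] + [6·4 − (-15)·(-2)] + [(-15)·(-10) − 8·4] + [8·(-16) − 12·(-10)] + [12·(-3) − 16·(-16)]| = 310, so the area is 155.
Summing gcd(|Δx|,|Δy|) over the edges gives the boundary count: gcd(10,1) + gcd(21,6) + gcd(23,14) + gcd(4,6) + gcd(4,13) = 1+3+1+2+1 = 8.
Pick's theorem gives I = A − B/2 + 1 = 155 − 8/2 + 1 = 152.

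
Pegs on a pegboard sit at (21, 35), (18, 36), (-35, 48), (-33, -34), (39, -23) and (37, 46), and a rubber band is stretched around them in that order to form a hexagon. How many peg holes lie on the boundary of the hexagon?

7

Along each edge there are gcd(|Δx|,|Δy|)+1 lattice points, so counting each shared vertex once the boundary has gcd(3,1) + gcd(53,12) + gcd(2,82) + gcd(72,11) + gcd(2,69) + gcd(16,11) = 1+1+2+1+1+1 = 7.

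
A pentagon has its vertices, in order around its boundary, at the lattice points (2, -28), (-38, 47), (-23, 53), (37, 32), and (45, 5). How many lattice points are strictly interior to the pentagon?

3557

By the shoelace formula, twice the signed area is |(2·47 − (-38)·(-28)) + ((-38)·53 − (-23)·47) + ((-23)·32 − 37·53) + (37·5 − 45·32) + (45·(-28) − 2·5)| = 7125, so the area is 3562.5.
The number of boundary lattice points is Σ gcd(|Δx|,|Δy|) = gcd(40,75) + gcd(15,6) + gcd(60,21) + gcd(8,27) + gcd(43,33) = 5+3+3+1+1 = 13.
By Pick's theorem A = I + B/2 − 1, so I = 3562.5 − 13/2 + 1 = 3557.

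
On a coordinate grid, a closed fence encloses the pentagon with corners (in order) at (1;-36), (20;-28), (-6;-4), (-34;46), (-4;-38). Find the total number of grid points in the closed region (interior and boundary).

Using the shoelace formula, 2A = |[1·(-28) − 20·(-36)] + [20·(-4) − (-6)·(-28)] + [(-6)·46 − (-34)·(-4)] + [(-34)·(-38) − (-4)·46] + [(-4)·(-36) − 1·(-38)]| = 1690, so the area is 845.
Along each edge there are gcd(|Δx|,|Δy|)+1 lattice points, so counting each shared vertex once the boundary has gcd(19,8) + gcd(26,24) + gcd(28,50) + gcd(30,84) + gcd(5,2) = 1+2+2+6+1 = 12.
Pick's theorem gives I = A − B/2 + 1 = 845 − 12/2 + 1 = 840, so the closed region contains I + B = 840 + 12 = 852 lattice points.

852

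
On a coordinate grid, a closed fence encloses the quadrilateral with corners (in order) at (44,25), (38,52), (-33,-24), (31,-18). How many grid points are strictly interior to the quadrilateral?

2521

The shoelace formula gives twice the area as |[44·52 − 38·25] + [38·(-24) − (-33)·52] + [(-33)·(-18) − 31·(-24)] + [31·25 − 44·(-18)]| = 5047, so the area is 5047/2.
Along each edge there are gcd(|Δx|,|Δy|)+1 lattice points, so counting each shared vertex once the boundary has gcd(6,27) + gcd(71,76) + gcd(64,6) + gcd(13,43) = 3+1+2+1 = 7.
Pick's theorem gives I = A − B/2 + 1 = 5047/2 − 7/2 + 1 = 2521.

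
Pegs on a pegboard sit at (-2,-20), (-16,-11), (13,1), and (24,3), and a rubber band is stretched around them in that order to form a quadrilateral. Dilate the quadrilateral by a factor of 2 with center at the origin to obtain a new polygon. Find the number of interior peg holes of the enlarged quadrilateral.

1257

By the shoelace formula, twice the signed area is |((-2)·(-11) − (-16)·(-20)) + ((-16)·1 − 13·(-11)) + (13·3 − 24·1) + (24·(-20) − (-2)·3)| = 630, so the area is 315.
The number of boundary lattice points is Σ gcd(|Δx|,|Δy|) = gcd(14,9) + gcd(29,12) + gcd(11,2) + gcd(26,23) = 1+1+1+1 = 4.
Scaling by 2 multiplies the area by 2² = 4 (so the new area is 1260) and multiplies the boundary lattice-point count by 2, giving 8.
By Pick's theorem, the interior count of the dilated polygon is 1260 − 8/2 + 1 = 1257.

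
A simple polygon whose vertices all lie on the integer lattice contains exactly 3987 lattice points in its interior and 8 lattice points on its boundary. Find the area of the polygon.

3990

By Pick's theorem, A = I + B/2 − 1 = 3987 + 8/2 − 1 = 3990.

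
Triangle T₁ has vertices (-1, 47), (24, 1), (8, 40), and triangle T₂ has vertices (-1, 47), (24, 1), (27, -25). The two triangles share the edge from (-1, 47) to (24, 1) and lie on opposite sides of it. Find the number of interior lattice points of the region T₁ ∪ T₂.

373

The union is the simple quadrilateral with vertices (-1, 47), (8, 40), (24, 1), (27, -25) in order.
The shoelace formula gives twice the area as |((-1)·40 − 8·47) + (8·1 − 24·40) + (24·(-25) − 27·1) + (27·47 − (-1)·(-25))| = 751, so the area is 375.5.
Along each edge there are gcd(|Δx|,|Δy|)+1 lattice points, so counting each shared vertex once the boundary has gcd(9,7) + gcd(16,39) + gcd(3,26) + gcd(28,72) = 1+1+1+4 = 7.
By Pick's theorem I = A − B/2 + 1 = 375.5 − 7/2 + 1 = 373.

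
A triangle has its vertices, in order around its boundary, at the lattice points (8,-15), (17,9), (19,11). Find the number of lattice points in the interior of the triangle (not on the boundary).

13

By the shoelace formula, twice the signed area is |(8·9 − 17·(-15)) + (17·11 − 19·9) + (19·(-15) − 8·11)| = 30, so the area is 15.
Along each edge there are gcd(|Δx|,|Δy|)+1 lattice points, so counting each shared vertex once the boundary has gcd(9,24) + gcd(2,2) + gcd(11,26) = 3+2+1 = 6.
By Pick's theorem A = I + B/2 − 1, so I = 15 − 6/2 + 1 = 13.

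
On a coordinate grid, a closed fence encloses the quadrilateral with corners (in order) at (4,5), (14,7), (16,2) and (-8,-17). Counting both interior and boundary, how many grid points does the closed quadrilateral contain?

Using the shoelace formula, 2A = |(4·7 − 14·5) + (14·2 − 16·7) + (16·(-17) − (-8)·2) + ((-8)·5 − 4·(-17))| = 354, so the area is 177.
Along each edge there are gcd(|Δx|,|Δy|)+1 lattice points, so counting each shared vertex once the boundary has gcd(10,2) + gcd(2,5) + gcd(24,19) + gcd(12,22) = 2+1+1+2 = 6.
Pick's theorem gives I = A − B/2 + 1 = 177 − 6/2 + 1 = 175, so the closed region contains I + B = 175 + 6 = 181 lattice points.

181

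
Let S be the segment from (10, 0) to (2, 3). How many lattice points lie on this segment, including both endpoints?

2

The number of lattice points on a segment between lattice points is gcd(|Δx|,|Δy|) + 1 = gcd(8,3) + 1 = 1 + 1 = 2.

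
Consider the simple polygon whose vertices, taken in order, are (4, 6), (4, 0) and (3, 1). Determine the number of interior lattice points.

By the shoelace formula, twice the signed area is |[4·0 − 4·6] + [4·1 − 3·0] + [3·6 − 4·1]| = 6, so the area is 3.
Along each edge there are gcd(|Δx|,|Δy|)+1 lattice points, so counting each shared vertex once the boundary has gcd(0,6) + gcd(1,1) + gcd(1,5) = 6+1+1 = 8.
By Pick's theorem A = I + B/2 − 1, so I = 3 − 8/2 + 1 = 0.

0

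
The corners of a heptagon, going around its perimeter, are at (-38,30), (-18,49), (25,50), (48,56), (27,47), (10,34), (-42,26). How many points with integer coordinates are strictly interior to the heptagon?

913

By the shoelace formula, twice the signed area is |((-38)·49 − (-18)·30) + ((-18)·50 − 25·49) + (25·56 − 48·50) + (48·47 − 27·56) + (27·34 − 10·47) + (10·26 − (-42)·34) + ((-42)·30 − (-38)·26)| = 1839, so the area is 919.5.
The number of boundary lattice points is Σ gcd(|Δx|,|Δy|) = gcd(20,19) + gcd(43,1) + gcd(23,6) + gcd(21,9) + gcd(17,13) + gcd(52,8) + gcd(4,4) = 1+1+1+3+1+4+4 = 15.
By Pick's theorem A = I + B/2 − 1, so I = 919.5 − 15/2 + 1 = 913.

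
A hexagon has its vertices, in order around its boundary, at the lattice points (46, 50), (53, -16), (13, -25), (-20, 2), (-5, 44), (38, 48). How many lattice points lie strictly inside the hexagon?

4029

By the shoelace formula, twice the signed area is |(46·(-16) − 53·50) + (53·(-25) − 13·(-16)) + (13·2 − (-20)·(-25)) + ((-20)·44 − (-5)·2) + ((-5)·48 − 38·44) + (38·50 − 46·48)| = 8067, so the area is 8067/2.
Along each edge there are gcd(|Δx|,|Δy|)+1 lattice points, so counting each shared vertex once the boundary has gcd(7,66) + gcd(40,9) + gcd(33,27) + gcd(15,42) + gcd(43,4) + gcd(8,2) = 1+1+3+3+1+2 = 11.
By Pick's theorem A = I + B/2 − 1, so I = 8067/2 − 11/2 + 1 = 4029.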